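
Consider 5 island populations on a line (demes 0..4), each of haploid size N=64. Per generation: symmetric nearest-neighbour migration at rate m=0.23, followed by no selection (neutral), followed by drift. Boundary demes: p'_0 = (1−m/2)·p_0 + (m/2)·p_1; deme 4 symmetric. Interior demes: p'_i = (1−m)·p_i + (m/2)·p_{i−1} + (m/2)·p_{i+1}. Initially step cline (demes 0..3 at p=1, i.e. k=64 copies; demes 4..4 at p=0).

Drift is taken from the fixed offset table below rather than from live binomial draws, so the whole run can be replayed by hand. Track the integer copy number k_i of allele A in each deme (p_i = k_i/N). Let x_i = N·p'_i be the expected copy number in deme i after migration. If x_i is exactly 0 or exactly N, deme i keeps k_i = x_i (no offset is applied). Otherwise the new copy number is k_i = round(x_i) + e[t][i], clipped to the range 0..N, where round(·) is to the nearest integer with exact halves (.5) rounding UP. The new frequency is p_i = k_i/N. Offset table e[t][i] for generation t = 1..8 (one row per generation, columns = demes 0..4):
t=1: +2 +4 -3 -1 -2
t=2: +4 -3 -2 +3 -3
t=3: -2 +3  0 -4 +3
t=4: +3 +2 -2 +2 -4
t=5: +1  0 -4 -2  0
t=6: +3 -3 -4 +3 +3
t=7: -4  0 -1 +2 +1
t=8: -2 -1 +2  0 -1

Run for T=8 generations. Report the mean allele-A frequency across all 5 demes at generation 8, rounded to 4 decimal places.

t=0: k=[64 64 64 64 0]
t=1: x=[64.0000 64.0000 64.0000 56.6400 7.3600] k=[64 64 64 56 5]
t=2: x=[64.0000 64.0000 63.0800 51.0550 10.8650] k=[64 64 61 54 8]
t=3: x=[64.0000 63.6550 60.5400 49.5150 13.2900] k=[64 64 61 46 16]
t=4: x=[64.0000 63.6550 59.6200 44.2750 19.4500] k=[64 64 58 46 15]
t=5: x=[64.0000 63.3100 57.3100 43.8150 18.5650] k=[64 63 53 42 19]
t=6: x=[63.8850 61.9650 52.8850 40.6200 21.6450] k=[64 59 49 44 25]
t=7: x=[63.4250 58.4250 49.5750 42.3900 27.1850] k=[59 58 49 44 28]
t=8: x=[58.8850 57.0800 49.4600 42.7350 29.8400] k=[57 56 51 43 29]

0.7375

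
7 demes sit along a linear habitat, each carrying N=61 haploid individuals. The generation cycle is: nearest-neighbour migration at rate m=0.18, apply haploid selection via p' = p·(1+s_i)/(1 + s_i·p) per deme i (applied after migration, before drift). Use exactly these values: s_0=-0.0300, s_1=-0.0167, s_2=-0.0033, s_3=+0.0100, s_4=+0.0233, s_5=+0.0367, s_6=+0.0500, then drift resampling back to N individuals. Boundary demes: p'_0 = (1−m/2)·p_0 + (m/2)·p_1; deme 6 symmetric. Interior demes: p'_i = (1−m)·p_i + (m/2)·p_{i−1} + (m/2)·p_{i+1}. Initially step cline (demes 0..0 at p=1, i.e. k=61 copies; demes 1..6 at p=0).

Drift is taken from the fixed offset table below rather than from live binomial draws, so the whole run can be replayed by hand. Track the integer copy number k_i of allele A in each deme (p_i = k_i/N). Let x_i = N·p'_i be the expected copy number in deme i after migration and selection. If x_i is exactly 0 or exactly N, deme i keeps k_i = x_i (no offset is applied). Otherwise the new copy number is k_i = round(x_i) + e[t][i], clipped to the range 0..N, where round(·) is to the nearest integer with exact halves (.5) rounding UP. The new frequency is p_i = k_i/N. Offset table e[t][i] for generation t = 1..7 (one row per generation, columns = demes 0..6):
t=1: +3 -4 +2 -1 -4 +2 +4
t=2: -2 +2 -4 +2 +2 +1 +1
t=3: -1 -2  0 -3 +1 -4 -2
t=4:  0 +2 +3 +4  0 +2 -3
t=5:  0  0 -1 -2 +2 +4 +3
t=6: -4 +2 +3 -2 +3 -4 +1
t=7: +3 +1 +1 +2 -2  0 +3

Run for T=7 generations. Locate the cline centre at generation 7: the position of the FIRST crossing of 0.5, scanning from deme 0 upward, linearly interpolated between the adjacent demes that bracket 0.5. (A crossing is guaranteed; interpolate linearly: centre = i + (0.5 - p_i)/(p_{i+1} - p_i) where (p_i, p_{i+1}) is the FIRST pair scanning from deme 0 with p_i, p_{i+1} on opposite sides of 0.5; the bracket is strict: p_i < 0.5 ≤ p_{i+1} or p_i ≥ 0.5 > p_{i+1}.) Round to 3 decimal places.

0.179

t=0: k=[61 0 0 0 0 0 0]
t=1: x=[55.3559 5.4064 0.0000 0.0000 0.0000 0.0000 0.0000] k=[58 1 0 0 0 0 0]
t=2: x=[52.6530 5.9490 0.0897 0.0000 0.0000 0.0000 0.0000] k=[51 8 0 0 0 0 0]
t=3: x=[46.8009 10.9974 0.7177 0.0000 0.0000 0.0000 0.0000] k=[46 9 1 0 0 0 0]
t=4: x=[42.2771 11.4525 1.6248 0.0909 0.0000 0.0000 0.0000] k=[42 13 5 4 0 0 0]
t=5: x=[38.9631 14.7013 5.6131 3.7650 0.3683 0.0000 0.0000] k=[39 15 5 2 2 0 0]
t=6: x=[36.3942 16.0599 5.6131 2.2918 1.8611 0.1866 0.0000] k=[32 18 9 0 5 0 0]
t=7: x=[30.2755 18.2340 8.9747 1.2723 4.1890 0.4664 0.0000] k=[33 19 10 3 2 0 0]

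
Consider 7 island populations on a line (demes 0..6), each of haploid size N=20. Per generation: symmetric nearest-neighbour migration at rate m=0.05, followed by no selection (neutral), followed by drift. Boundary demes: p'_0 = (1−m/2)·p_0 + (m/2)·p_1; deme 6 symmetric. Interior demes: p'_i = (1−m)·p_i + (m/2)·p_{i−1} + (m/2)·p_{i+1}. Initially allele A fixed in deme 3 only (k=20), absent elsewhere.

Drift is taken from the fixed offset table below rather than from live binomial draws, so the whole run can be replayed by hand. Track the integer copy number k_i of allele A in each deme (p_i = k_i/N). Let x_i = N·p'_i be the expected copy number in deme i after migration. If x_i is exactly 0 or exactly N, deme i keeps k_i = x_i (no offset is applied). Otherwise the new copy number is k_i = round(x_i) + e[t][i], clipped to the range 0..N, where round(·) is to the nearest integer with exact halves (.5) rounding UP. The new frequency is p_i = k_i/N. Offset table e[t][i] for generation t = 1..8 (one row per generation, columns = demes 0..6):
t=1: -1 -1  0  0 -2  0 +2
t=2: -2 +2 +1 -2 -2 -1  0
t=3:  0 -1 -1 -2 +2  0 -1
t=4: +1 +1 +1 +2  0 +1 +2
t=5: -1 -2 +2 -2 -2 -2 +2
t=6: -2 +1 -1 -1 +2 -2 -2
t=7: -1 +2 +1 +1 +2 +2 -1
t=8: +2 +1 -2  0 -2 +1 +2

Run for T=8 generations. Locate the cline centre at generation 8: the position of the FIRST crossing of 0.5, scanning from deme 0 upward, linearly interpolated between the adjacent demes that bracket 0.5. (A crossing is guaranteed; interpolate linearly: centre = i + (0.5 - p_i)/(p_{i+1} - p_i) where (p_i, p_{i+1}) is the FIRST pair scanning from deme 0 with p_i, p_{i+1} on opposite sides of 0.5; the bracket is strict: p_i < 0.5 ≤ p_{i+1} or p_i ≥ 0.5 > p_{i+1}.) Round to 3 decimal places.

t=0: k=[0 0 0 20 0 0 0]
t=1: x=[0.0000 0.0000 0.5000 19.0000 0.5000 0.0000 0.0000] k=[0 0 1 19 0 0 0]
t=2: x=[0.0000 0.0250 1.4250 18.0750 0.4750 0.0000 0.0000] k=[0 2 2 16 0 0 0]
t=3: x=[0.0500 1.9500 2.3500 15.2500 0.4000 0.0000 0.0000] k=[0 1 1 13 2 0 0]
t=4: x=[0.0250 0.9750 1.3000 12.4250 2.2250 0.0500 0.0000] k=[1 2 2 14 2 1 0]
t=5: x=[1.0250 1.9750 2.3000 13.4000 2.2750 1.0000 0.0250] k=[0 0 4 11 0 0 2]
t=6: x=[0.0000 0.1000 4.0750 10.5500 0.2750 0.0500 1.9500] k=[0 1 3 10 2 0 0]
t=7: x=[0.0250 1.0250 3.1250 9.6250 2.1500 0.0500 0.0000] k=[0 3 4 11 4 2 0]
t=8: x=[0.0750 2.9500 4.1500 10.6500 4.1250 2.0000 0.0500] k=[2 4 2 11 2 3 2]

2.889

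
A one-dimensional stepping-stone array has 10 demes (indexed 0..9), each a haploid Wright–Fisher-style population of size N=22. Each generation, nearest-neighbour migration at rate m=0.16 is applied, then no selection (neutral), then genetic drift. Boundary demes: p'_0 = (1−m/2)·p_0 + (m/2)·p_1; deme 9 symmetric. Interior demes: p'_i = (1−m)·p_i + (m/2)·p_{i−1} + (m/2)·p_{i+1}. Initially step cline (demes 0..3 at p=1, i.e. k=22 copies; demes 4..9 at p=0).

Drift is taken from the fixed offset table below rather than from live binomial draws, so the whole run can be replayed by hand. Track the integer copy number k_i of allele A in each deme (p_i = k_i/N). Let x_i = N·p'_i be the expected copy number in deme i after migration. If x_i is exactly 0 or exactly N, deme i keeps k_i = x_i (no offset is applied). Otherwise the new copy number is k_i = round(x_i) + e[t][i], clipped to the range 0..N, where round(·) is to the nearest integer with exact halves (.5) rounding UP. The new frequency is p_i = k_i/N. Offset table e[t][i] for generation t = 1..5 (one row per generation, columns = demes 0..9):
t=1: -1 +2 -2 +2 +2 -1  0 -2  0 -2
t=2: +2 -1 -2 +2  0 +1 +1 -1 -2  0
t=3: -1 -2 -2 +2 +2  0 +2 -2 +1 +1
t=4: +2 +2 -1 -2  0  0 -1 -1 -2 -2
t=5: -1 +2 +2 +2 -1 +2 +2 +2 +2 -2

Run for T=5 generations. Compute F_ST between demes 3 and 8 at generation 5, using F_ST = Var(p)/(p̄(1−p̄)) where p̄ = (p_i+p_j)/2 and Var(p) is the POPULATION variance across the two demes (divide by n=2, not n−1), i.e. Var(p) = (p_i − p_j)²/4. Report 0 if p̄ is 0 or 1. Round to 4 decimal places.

0.8333

t=0: k=[22 22 22 22 0 0 0 0 0 0]
t=1: x=[22.0000 22.0000 22.0000 20.2400 1.7600 0.0000 0.0000 0.0000 0.0000 0.0000] k=[22 22 22 22 4 0 0 0 0 0]
t=2: x=[22.0000 22.0000 22.0000 20.5600 5.1200 0.3200 0.0000 0.0000 0.0000 0.0000] k=[22 22 22 22 5 1 0 0 0 0]
t=3: x=[22.0000 22.0000 22.0000 20.6400 6.0400 1.2400 0.0800 0.0000 0.0000 0.0000] k=[22 22 22 22 8 1 2 0 0 0]
t=4: x=[22.0000 22.0000 22.0000 20.8800 8.5600 1.6400 1.7600 0.1600 0.0000 0.0000] k=[22 22 22 19 9 2 1 0 0 0]
t=5: x=[22.0000 22.0000 21.7600 18.4400 9.2400 2.4800 1.0000 0.0800 0.0000 0.0000] k=[22 22 22 20 8 4 3 2 0 0]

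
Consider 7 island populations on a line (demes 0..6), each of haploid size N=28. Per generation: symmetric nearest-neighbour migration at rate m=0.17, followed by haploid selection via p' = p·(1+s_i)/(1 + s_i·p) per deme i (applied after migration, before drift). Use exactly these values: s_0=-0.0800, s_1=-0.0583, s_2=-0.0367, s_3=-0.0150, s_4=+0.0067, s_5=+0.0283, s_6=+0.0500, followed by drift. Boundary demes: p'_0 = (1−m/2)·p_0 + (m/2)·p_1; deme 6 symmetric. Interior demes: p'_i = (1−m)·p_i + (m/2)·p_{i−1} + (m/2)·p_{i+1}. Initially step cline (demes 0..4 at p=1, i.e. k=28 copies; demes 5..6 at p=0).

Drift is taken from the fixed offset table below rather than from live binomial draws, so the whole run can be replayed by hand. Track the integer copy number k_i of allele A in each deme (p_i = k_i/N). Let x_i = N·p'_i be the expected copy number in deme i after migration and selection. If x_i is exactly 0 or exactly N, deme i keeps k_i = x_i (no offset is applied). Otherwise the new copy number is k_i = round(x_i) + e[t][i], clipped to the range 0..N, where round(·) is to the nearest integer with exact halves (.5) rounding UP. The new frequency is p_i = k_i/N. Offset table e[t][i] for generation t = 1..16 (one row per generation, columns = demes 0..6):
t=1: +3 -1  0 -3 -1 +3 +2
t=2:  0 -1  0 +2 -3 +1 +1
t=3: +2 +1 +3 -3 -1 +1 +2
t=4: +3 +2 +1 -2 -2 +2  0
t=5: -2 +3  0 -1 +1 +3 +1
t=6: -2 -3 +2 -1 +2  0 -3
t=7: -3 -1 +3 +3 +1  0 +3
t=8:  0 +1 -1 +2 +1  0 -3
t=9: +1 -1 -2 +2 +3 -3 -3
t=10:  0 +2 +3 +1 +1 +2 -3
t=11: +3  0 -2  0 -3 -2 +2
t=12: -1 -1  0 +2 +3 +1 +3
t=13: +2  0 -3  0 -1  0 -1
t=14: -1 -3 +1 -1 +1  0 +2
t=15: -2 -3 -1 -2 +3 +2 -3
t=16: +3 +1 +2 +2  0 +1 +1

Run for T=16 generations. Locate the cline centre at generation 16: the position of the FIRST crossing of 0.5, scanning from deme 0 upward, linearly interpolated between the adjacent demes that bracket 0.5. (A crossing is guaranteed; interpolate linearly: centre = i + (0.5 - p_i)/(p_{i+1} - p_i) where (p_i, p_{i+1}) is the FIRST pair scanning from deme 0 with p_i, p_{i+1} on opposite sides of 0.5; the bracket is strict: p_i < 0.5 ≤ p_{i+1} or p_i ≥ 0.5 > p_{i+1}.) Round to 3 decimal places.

t=0: k=[28 28 28 28 28 0 0]
t=1: x=[28.0000 28.0000 28.0000 28.0000 25.6345 2.4415 0.0000] k=[28 28 28 28 25 5 0]
t=2: x=[28.0000 28.0000 28.0000 27.7412 23.5799 6.4119 0.4459] k=[28 28 28 28 21 7 1]
t=3: x=[28.0000 28.0000 28.0000 27.3961 20.4419 7.8365 1.5812] k=[28 28 28 24 19 9 4]
t=4: x=[28.0000 28.0000 27.6472 23.8620 18.6167 9.6003 4.6098] k=[28 28 28 22 17 12 5]
t=5: x=[28.0000 28.0000 27.4709 22.0142 17.0446 12.0211 5.8166] k=[28 28 27 21 18 15 7]
t=6: x=[28.0000 27.9098 26.5236 21.1773 18.0429 14.7699 7.9549] k=[28 25 28 20 20 15 5]
t=7: x=[27.7230 25.3703 27.0306 20.5980 19.6143 14.7699 6.0790] k=[25 24 28 24 21 15 9]
t=8: x=[24.6786 24.2334 27.2947 24.0338 20.7808 15.1941 9.8188] k=[25 25 26 26 22 15 7]
t=9: x=[24.7692 24.9244 25.8417 25.6274 21.7774 15.1093 7.9549] k=[26 24 24 28 25 12 5]
t=10: x=[25.6571 23.9670 24.2194 27.3961 24.1721 12.7034 5.8166] k=[26 26 27 28 25 15 3]
t=11: x=[25.8395 25.9750 26.9633 27.6549 24.4259 15.0245 4.1909] k=[28 26 25 28 21 13 6]
t=12: x=[27.8153 25.9750 25.2486 27.1375 20.9503 13.2797 6.8441] k=[27 25 25 28 24 14 10]
t=13: x=[26.7329 25.0135 25.1610 27.3961 23.5152 14.7050 10.6602] k=[28 25 22 27 23 15 10]
t=14: x=[27.7230 24.8353 22.5170 26.2098 22.6888 15.4485 10.7462] k=[27 22 24 25 24 15 13]
t=15: x=[26.4579 22.3282 23.7828 24.7873 23.3460 15.7875 13.5108] k=[24 19 23 23 26 18 11]
t=16: x=[23.2554 19.4116 22.4965 23.1951 25.0825 18.2630 11.9278] k=[26 20 24 25 25 19 13]

5.833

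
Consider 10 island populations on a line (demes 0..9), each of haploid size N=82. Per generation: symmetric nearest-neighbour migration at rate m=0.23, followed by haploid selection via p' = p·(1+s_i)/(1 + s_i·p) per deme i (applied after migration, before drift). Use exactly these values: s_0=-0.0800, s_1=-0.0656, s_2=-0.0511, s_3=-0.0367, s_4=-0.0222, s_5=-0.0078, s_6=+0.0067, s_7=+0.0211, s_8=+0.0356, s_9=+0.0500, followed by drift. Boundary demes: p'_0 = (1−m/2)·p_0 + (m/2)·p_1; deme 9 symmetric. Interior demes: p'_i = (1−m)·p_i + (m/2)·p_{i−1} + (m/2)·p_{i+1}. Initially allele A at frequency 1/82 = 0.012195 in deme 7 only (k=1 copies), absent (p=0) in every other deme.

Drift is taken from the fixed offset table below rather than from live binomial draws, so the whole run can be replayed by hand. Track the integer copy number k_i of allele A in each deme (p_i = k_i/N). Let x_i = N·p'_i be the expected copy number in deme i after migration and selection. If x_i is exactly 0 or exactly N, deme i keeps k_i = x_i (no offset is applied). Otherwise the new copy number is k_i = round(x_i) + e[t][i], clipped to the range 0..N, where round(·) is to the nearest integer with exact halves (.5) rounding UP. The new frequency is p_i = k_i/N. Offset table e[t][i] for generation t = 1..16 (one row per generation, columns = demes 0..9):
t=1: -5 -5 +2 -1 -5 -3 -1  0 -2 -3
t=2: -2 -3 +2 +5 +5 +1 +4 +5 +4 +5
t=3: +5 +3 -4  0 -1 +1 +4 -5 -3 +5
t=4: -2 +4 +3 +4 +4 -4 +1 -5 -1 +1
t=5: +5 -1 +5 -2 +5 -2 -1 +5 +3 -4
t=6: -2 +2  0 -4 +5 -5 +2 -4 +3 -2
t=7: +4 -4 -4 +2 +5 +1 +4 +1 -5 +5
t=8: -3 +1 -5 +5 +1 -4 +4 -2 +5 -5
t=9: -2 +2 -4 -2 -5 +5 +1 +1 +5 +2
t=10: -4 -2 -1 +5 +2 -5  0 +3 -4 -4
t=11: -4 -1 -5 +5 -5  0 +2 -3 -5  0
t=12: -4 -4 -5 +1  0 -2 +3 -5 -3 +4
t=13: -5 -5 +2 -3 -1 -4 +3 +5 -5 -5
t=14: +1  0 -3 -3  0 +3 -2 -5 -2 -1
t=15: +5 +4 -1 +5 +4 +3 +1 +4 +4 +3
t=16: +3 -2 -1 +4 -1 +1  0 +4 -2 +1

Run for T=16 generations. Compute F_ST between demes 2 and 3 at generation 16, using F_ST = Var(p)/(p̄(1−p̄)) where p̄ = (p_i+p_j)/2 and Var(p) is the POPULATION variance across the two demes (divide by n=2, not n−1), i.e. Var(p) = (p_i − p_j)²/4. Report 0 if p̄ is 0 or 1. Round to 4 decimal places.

0.0649

t=0: k=[0 0 0 0 0 0 0 1 0 0]
t=1: x=[0.0000 0.0000 0.0000 0.0000 0.0000 0.0000 0.1158 0.7861 0.1191 0.0000] k=[0 0 0 0 0 0 0 1 0 0]
t=2: x=[0.0000 0.0000 0.0000 0.0000 0.0000 0.0000 0.1158 0.7861 0.1191 0.0000] k=[0 0 0 0 0 0 4 6 4 0]
t=3: x=[0.0000 0.0000 0.0000 0.0000 0.0000 0.4564 3.7941 5.6488 3.8978 0.4829] k=[0 0 0 0 0 1 8 1 1 5]
t=4: x=[0.0000 0.0000 0.0000 0.0000 0.1125 1.6771 6.4295 1.8422 1.5110 4.7538] k=[0 0 0 0 4 0 7 0 1 6]
t=5: x=[0.0000 0.0000 0.0000 0.4432 3.0141 1.2553 5.4237 0.9392 1.5110 5.6775] k=[0 0 0 0 8 0 4 6 5 2]
t=6: x=[0.0000 0.0000 0.0000 0.8866 6.0333 1.3694 3.7941 5.7659 4.9296 2.4587] k=[0 0 0 0 11 0 6 2 8 0]
t=7: x=[0.0000 0.0000 0.0000 1.2193 8.3010 1.9401 4.8806 3.2139 6.5992 0.9655] k=[0 0 0 3 13 3 9 4 2 6]
t=8: x=[0.0000 0.0000 0.3274 3.6716 10.4929 4.8045 7.7819 4.4317 2.7825 5.7974] k=[0 0 0 9 11 1 12 2 8 1]
t=9: x=[0.0000 0.0000 0.9827 7.9233 9.4310 3.3895 9.6417 3.9172 6.7176 1.8932] k=[0 0 0 6 4 8 11 5 12 4]
t=10: x=[0.0000 0.0000 0.6550 4.9047 4.5917 7.8294 10.0236 6.6210 10.5935 5.1505] k=[0 0 0 10 7 3 10 10 7 1]
t=11: x=[0.0000 0.0000 1.0920 8.2242 6.7447 4.2335 9.2497 9.8343 6.8721 1.7727] k=[0 0 0 13 2 4 11 7 2 2]
t=12: x=[0.0000 0.0000 1.4199 9.9096 3.4206 4.5413 9.7924 7.0178 2.6637 2.0974] k=[0 0 0 11 3 3 13 2 0 6]
t=13: x=[0.0000 0.0000 1.2013 8.5251 3.8370 4.1193 10.6467 3.0966 0.9524 5.5575] k=[0 0 3 6 3 0 14 8 0 1]
t=14: x=[0.0000 0.3225 2.8520 5.1273 2.9358 1.9401 11.7671 7.9181 1.0714 0.9287] k=[0 0 0 2 3 5 10 3 0 0]
t=15: x=[0.0000 0.0000 0.2183 1.8174 3.0484 5.3060 8.6716 3.5299 0.3572 0.0000] k=[0 0 0 7 7 8 10 8 4 0]
t=16: x=[0.0000 0.0000 0.7642 5.9842 6.9705 8.0579 9.5964 7.9181 4.1352 0.4829] k=[0 0 0 10 6 9 10 12 2 1]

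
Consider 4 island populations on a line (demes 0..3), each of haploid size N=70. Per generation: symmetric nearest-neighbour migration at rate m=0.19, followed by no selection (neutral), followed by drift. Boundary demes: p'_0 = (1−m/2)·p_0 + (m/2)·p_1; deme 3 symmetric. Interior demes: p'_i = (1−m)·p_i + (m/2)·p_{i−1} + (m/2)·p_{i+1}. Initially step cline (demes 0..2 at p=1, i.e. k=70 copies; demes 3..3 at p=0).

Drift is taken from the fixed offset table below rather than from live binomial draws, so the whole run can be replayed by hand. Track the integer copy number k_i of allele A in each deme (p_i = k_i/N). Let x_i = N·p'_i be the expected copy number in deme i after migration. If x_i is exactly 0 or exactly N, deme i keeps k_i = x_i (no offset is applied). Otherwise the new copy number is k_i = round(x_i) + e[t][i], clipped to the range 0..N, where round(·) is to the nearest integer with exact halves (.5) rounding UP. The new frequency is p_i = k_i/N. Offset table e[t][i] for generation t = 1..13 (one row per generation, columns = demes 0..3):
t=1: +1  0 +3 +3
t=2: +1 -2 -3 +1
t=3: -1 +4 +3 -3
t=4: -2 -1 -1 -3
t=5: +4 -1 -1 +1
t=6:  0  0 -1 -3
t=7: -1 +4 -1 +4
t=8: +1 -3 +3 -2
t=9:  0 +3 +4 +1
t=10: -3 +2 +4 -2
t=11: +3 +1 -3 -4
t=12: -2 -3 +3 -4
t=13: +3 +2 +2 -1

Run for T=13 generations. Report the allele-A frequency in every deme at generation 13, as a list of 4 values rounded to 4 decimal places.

[1.0000, 0.9143, 0.7714, 0.4143]

t=0: k=[70 70 70 0]
t=1: x=[70.0000 70.0000 63.3500 6.6500] k=[70 70 66 10]
t=2: x=[70.0000 69.6200 61.0600 15.3200] k=[70 68 58 16]
t=3: x=[69.8100 67.2400 54.9600 19.9900] k=[69 70 58 17]
t=4: x=[69.0950 68.7650 55.2450 20.8950] k=[67 68 54 18]
t=5: x=[67.0950 66.5750 51.9100 21.4200] k=[70 66 51 22]
t=6: x=[69.6200 64.9550 49.6700 24.7550] k=[70 65 49 22]
t=7: x=[69.5250 63.9550 47.9550 24.5650] k=[69 68 47 29]
t=8: x=[68.9050 66.1000 47.2850 30.7100] k=[70 63 50 29]
t=9: x=[69.3350 62.4300 49.2400 30.9950] k=[69 65 53 32]
t=10: x=[68.6200 64.2400 52.1450 33.9950] k=[66 66 56 32]
t=11: x=[66.0000 65.0500 54.6700 34.2800] k=[69 66 52 30]
t=12: x=[68.7150 64.9550 51.2400 32.0900] k=[67 62 54 28]
t=13: x=[66.5250 61.7150 52.2900 30.4700] k=[70 64 54 29]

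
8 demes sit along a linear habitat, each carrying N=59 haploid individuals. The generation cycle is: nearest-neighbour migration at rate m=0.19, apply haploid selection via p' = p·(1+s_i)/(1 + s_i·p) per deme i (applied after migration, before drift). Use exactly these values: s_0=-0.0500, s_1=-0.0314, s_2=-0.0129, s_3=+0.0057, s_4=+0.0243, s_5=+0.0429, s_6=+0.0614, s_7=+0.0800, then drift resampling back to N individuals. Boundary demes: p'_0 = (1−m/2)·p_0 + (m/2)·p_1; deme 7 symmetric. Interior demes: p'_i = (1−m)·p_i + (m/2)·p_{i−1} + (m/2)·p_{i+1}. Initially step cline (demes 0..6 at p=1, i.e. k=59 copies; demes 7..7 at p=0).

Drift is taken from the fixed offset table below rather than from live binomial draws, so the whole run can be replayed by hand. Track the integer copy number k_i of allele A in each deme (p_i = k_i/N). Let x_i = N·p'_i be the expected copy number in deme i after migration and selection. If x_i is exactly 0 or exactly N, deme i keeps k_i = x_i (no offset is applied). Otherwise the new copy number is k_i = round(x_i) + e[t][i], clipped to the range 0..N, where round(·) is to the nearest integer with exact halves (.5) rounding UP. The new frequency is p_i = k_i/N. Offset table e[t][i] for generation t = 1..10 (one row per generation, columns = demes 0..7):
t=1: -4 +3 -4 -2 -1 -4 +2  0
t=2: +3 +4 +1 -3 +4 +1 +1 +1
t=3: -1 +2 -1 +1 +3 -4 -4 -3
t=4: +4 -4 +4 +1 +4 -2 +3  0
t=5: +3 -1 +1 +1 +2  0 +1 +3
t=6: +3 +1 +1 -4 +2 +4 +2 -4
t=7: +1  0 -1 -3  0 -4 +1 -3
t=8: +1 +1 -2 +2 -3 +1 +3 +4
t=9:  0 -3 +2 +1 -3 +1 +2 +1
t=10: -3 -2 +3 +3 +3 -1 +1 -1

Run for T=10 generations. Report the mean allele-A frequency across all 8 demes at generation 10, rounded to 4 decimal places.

0.9131

t=0: k=[59 59 59 59 59 59 59 0]
t=1: x=[59.0000 59.0000 59.0000 59.0000 59.0000 59.0000 53.6901 6.0077] k=[59 59 59 59 59 59 56 6]
t=2: x=[59.0000 59.0000 59.0000 59.0000 59.0000 58.7267 51.9150 11.4432] k=[59 59 59 59 59 59 53 12]
t=3: x=[59.0000 59.0000 59.0000 59.0000 59.0000 58.4532 50.1334 16.8044] k=[59 59 59 59 59 54 46 14]
t=4: x=[59.0000 59.0000 59.0000 59.0000 58.5362 53.9137 44.3850 17.9876] k=[59 59 59 59 59 52 47 18]
t=5: x=[59.0000 59.0000 59.0000 59.0000 58.3506 52.4390 45.3550 21.8018] k=[59 59 59 59 59 52 46 25]
t=6: x=[59.0000 59.0000 59.0000 59.0000 58.3506 52.3470 45.2145 28.1251] k=[59 59 59 59 59 56 47 24]
t=7: x=[59.0000 59.0000 59.0000 59.0000 58.7217 55.5683 46.2748 27.3102] k=[59 59 59 59 59 52 47 24]
t=8: x=[59.0000 59.0000 59.0000 59.0000 58.3506 52.4390 45.9071 27.3102] k=[59 59 59 59 55 53 49 31]
t=9: x=[59.0000 59.0000 59.0000 58.6221 55.2747 53.0389 48.2055 33.8265] k=[59 59 59 59 52 54 50 35]
t=10: x=[59.0000 59.0000 59.0000 58.3387 52.9859 53.6383 49.4419 37.4875] k=[59 59 59 59 56 53 50 36]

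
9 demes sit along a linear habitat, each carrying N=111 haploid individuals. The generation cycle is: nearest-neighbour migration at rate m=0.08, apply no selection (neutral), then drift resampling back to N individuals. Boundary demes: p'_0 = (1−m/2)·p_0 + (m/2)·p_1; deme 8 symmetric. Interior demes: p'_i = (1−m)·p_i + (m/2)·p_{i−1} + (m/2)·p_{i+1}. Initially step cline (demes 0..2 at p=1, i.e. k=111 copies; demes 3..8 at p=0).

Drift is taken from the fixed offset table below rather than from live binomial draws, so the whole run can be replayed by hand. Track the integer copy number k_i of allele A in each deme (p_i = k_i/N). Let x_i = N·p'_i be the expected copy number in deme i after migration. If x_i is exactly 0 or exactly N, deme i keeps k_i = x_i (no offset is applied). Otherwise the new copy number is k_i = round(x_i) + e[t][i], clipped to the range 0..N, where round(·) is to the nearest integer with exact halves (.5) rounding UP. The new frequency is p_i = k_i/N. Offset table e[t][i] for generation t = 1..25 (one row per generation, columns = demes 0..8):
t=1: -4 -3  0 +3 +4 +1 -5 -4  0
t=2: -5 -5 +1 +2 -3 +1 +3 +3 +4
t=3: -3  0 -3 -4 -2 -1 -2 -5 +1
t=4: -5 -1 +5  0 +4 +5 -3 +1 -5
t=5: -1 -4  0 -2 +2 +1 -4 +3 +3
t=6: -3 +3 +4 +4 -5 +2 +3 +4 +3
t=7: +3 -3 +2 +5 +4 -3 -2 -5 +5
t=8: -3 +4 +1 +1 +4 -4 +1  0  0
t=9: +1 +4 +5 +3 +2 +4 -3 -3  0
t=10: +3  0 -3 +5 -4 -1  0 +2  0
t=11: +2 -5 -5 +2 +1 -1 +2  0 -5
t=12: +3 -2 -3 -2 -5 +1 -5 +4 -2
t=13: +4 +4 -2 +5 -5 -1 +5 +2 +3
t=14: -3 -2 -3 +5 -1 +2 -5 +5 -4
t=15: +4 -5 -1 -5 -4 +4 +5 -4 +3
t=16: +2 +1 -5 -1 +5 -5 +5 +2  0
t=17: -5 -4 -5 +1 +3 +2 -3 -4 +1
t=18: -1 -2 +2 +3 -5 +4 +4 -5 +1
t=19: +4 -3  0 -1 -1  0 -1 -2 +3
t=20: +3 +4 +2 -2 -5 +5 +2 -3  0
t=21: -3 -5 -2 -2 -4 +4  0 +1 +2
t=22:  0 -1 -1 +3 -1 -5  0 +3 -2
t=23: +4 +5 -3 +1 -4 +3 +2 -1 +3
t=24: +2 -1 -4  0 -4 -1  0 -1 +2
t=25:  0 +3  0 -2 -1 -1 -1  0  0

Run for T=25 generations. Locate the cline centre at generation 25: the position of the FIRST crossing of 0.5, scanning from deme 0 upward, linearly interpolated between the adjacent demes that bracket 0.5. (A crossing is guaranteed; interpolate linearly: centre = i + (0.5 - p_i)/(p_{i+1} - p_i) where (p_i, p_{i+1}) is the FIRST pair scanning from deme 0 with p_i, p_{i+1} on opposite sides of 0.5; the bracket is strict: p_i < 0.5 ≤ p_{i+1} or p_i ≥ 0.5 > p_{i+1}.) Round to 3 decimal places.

2.237

t=0: k=[111 111 111 0 0 0 0 0 0]
t=1: x=[111.0000 111.0000 106.5600 4.4400 0.0000 0.0000 0.0000 0.0000 0.0000] k=[111 111 107 7 0 0 0 0 0]
t=2: x=[111.0000 110.8400 103.1600 10.7200 0.2800 0.0000 0.0000 0.0000 0.0000] k=[111 106 104 13 0 0 0 0 0]
t=3: x=[110.8000 106.1200 100.4400 16.1200 0.5200 0.0000 0.0000 0.0000 0.0000] k=[108 106 97 12 0 0 0 0 0]
t=4: x=[107.9200 105.7200 93.9600 14.9200 0.4800 0.0000 0.0000 0.0000 0.0000] k=[103 105 99 15 4 0 0 0 0]
t=5: x=[103.0800 104.6800 95.8800 17.9200 4.2800 0.1600 0.0000 0.0000 0.0000] k=[102 101 96 16 6 1 0 0 0]
t=6: x=[101.9600 100.8400 93.0000 18.8000 6.2000 1.1600 0.0400 0.0000 0.0000] k=[99 104 97 23 1 3 3 0 0]
t=7: x=[99.2000 103.5200 94.3200 25.0800 1.9600 2.9200 2.8800 0.1200 0.0000] k=[102 101 96 30 6 0 1 0 0]
t=8: x=[101.9600 100.8400 93.5600 31.6800 6.7200 0.2800 0.9200 0.0400 0.0000] k=[99 105 95 33 11 0 2 0 0]
t=9: x=[99.2400 104.3600 92.9200 34.6000 11.4400 0.5200 1.8400 0.0800 0.0000] k=[100 108 98 38 13 5 0 0 0]
t=10: x=[100.3200 107.2800 96.0000 39.4000 13.6800 5.1200 0.2000 0.0000 0.0000] k=[103 107 93 44 10 4 0 0 0]
t=11: x=[103.1600 106.2800 91.6000 44.6000 11.1200 4.0800 0.1600 0.0000 0.0000] k=[105 101 87 47 12 3 2 0 0]
t=12: x=[104.8400 100.6000 85.9600 47.2000 13.0400 3.3200 1.9600 0.0800 0.0000] k=[108 99 83 45 8 4 0 4 0]
t=13: x=[107.6400 98.7200 82.1200 45.0400 9.3200 4.0000 0.3200 3.6800 0.1600] k=[111 103 80 50 4 3 5 6 3]
t=14: x=[110.6800 102.4000 79.7200 49.3600 5.8000 3.1200 4.9600 5.8400 3.1200] k=[108 100 77 54 5 5 0 11 0]
t=15: x=[107.6800 99.4000 77.0000 52.9600 6.9600 4.8000 0.6400 10.1200 0.4400] k=[111 94 76 48 3 9 6 6 3]
t=16: x=[110.3200 93.9600 75.6000 47.3200 5.0400 8.6400 6.1200 5.8800 3.1200] k=[111 95 71 46 10 4 11 8 3]
t=17: x=[110.3600 94.6800 70.9600 45.5600 11.2000 4.5200 10.6000 7.9200 3.2000] k=[105 91 66 47 14 7 8 4 4]
t=18: x=[104.4400 90.5600 66.2400 46.4400 15.0400 7.3200 7.8000 4.1600 4.0000] k=[103 89 68 49 10 11 12 0 5]
t=19: x=[102.4400 88.7200 68.0800 48.2000 11.6000 11.0000 11.4800 0.6800 4.8000] k=[106 86 68 47 11 11 10 0 8]
t=20: x=[105.2000 86.0800 67.8800 46.4000 12.4400 10.9600 9.6400 0.7200 7.6800] k=[108 90 70 44 7 16 12 0 8]
t=21: x=[107.2800 89.9200 69.7600 43.5600 8.8400 15.4800 11.6800 0.8000 7.6800] k=[104 85 68 42 5 19 12 2 10]
t=22: x=[103.2400 85.0800 67.6400 41.5600 7.0400 18.1600 11.8800 2.7200 9.6800] k=[103 84 67 45 6 13 12 6 8]
t=23: x=[102.2400 84.0800 66.8000 44.3200 7.8400 12.6800 11.8000 6.3200 7.9200] k=[106 89 64 45 4 16 14 5 11]
t=24: x=[105.3200 88.6800 64.2400 44.1200 6.1200 15.4400 13.7200 5.6000 10.7600] k=[107 88 60 44 2 14 14 5 13]
t=25: x=[106.2400 87.6400 60.4800 42.9600 4.1600 13.5200 13.6400 5.6800 12.6800] k=[106 91 60 41 3 13 13 6 13]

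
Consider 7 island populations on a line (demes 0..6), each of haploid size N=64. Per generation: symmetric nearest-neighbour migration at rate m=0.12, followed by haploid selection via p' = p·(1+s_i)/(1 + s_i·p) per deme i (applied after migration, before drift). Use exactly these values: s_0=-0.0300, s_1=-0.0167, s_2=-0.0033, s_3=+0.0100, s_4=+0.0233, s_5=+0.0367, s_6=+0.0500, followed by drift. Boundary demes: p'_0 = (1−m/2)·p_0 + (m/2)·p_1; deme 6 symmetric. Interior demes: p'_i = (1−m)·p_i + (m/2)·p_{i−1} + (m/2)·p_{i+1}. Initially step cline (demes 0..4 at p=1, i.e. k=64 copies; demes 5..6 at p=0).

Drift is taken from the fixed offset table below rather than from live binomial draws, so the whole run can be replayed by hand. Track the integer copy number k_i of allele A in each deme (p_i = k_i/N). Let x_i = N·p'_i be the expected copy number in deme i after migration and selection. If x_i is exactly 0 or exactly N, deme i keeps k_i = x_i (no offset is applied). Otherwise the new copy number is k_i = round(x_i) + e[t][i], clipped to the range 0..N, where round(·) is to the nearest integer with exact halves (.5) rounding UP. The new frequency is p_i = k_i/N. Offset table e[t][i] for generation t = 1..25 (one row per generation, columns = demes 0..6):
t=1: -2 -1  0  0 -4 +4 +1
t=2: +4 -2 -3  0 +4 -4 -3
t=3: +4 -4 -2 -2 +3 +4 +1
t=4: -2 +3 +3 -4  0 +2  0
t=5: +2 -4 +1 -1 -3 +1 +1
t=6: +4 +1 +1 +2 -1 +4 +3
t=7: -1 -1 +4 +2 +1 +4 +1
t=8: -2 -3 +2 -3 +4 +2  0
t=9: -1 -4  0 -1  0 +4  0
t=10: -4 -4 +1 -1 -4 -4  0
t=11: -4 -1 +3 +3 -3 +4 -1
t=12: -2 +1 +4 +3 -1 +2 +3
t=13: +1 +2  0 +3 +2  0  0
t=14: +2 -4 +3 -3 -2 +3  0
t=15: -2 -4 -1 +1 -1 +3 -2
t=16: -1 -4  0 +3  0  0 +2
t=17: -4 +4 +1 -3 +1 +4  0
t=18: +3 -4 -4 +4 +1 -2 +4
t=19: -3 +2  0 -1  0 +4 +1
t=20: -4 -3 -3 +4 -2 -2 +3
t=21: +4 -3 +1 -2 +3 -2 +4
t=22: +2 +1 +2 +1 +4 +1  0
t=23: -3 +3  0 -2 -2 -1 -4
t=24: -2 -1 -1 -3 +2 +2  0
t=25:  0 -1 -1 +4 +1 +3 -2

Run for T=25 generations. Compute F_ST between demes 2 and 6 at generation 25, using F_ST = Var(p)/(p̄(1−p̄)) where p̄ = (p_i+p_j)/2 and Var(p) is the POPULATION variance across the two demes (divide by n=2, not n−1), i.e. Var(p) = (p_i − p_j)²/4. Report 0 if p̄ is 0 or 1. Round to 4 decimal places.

0.0785

t=0: k=[64 64 64 64 64 0 0]
t=1: x=[64.0000 64.0000 64.0000 64.0000 60.2423 3.9722 0.0000] k=[64 64 64 64 56 8 0]
t=2: x=[64.0000 64.0000 64.0000 63.5247 53.7991 10.7178 0.5038] k=[64 64 64 64 58 7 0]
t=3: x=[64.0000 64.0000 64.0000 63.6435 55.4717 9.9388 0.4409] k=[64 64 64 62 58 14 1]
t=4: x=[64.0000 64.0000 63.8796 61.9003 55.7667 16.2939 1.8664] k=[64 64 64 58 56 18 2]
t=5: x=[64.0000 64.0000 63.6388 58.2919 54.0353 19.8096 3.1008] k=[64 64 64 57 51 21 4]
t=6: x=[64.0000 64.0000 63.5786 57.1213 49.8159 22.3008 5.2504] k=[64 64 64 59 49 26 8]
t=7: x=[64.0000 64.0000 63.6990 58.7482 48.4922 26.8601 9.4668] k=[64 64 64 61 49 31 10]
t=8: x=[64.0000 64.0000 63.8194 60.4931 48.9073 31.3962 11.7199] k=[64 64 64 57 53 33 12]
t=9: x=[64.0000 64.0000 63.5786 57.2404 52.2624 33.5158 13.7802] k=[64 64 64 56 52 38 14]
t=10: x=[64.0000 64.0000 63.5184 56.3076 51.6315 37.9585 16.0188] k=[64 64 64 55 48 34 16]
t=11: x=[64.0000 64.0000 63.4582 55.1958 47.8596 34.3343 17.6978] k=[64 64 64 58 45 38 17]
t=12: x=[64.0000 64.0000 63.6388 57.6372 45.6628 37.7200 18.9033] k=[64 64 64 61 45 40 22]
t=13: x=[64.0000 64.0000 63.8194 60.2552 45.9599 39.7650 23.8048] k=[64 64 64 63 48 40 24]
t=14: x=[64.0000 64.0000 63.9398 62.1777 48.6899 40.0625 25.7067] k=[64 64 64 59 47 43 26]
t=15: x=[64.0000 64.0000 63.6990 58.6292 47.7607 42.7348 27.7845] k=[64 64 63 60 47 46 26]
t=16: x=[64.0000 63.9390 62.8764 59.4423 47.9980 45.3400 27.9657] k=[64 60 63 62 48 45 30]
t=17: x=[63.7526 60.3627 62.7560 61.2463 48.9270 44.7683 31.6802] k=[60 64 64 58 50 49 32]
t=18: x=[60.1307 63.7559 63.6388 57.9349 50.6648 48.4679 33.7991] k=[63 60 60 62 52 46 38]
t=19: x=[62.7842 60.1191 60.1079 61.3058 52.4595 46.3445 39.2248] k=[60 62 60 60 52 50 40]
t=20: x=[60.0075 61.7233 60.1079 59.5613 52.5777 49.9198 41.3194] k=[56 59 57 64 51 48 44]
t=21: x=[55.9685 58.6176 57.5208 62.8117 51.8286 48.3697 44.9001] k=[60 56 59 61 55 46 49]
t=22: x=[59.6378 56.3067 58.9246 60.5526 54.9996 47.1709 49.3777] k=[62 57 61 62 59 48 49]
t=23: x=[61.6315 57.4415 60.8100 61.7814 58.6343 49.1353 49.4946] k=[59 60 61 60 57 48 45]
t=24: x=[58.9193 59.9364 60.8702 59.9182 56.7887 48.7820 45.8216] k=[57 59 60 57 59 51 46]
t=25: x=[56.9307 58.8610 59.7469 57.3595 58.5166 51.5455 46.9179] k=[57 58 59 61 60 55 45]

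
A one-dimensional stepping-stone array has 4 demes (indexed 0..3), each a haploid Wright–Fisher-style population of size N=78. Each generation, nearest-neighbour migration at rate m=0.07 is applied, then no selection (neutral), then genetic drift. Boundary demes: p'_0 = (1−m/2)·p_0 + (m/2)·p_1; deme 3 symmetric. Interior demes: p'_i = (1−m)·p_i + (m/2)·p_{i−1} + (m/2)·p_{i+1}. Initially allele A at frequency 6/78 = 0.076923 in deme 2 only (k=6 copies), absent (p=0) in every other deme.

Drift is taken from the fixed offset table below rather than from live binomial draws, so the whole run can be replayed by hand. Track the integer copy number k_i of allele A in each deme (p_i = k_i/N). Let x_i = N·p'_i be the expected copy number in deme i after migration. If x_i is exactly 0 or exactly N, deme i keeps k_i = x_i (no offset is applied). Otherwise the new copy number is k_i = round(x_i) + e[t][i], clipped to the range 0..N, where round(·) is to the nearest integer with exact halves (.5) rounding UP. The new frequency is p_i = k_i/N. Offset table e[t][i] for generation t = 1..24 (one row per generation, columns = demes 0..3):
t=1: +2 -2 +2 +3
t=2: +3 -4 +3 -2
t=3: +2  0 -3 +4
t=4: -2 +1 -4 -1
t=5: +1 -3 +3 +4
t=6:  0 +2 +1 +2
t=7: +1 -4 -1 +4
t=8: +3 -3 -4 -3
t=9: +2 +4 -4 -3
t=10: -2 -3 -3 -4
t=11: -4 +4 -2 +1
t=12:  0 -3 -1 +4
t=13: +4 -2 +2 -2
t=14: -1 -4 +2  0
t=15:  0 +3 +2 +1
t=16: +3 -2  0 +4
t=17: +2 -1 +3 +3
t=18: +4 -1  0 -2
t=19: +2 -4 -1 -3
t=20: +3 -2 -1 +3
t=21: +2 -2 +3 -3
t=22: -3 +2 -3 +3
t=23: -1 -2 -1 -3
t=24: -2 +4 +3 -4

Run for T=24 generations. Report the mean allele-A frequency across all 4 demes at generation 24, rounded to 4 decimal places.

t=0: k=[0 0 6 0]
t=1: x=[0.0000 0.2100 5.5800 0.2100] k=[0 0 8 3]
t=2: x=[0.0000 0.2800 7.5450 3.1750] k=[0 0 11 1]
t=3: x=[0.0000 0.3850 10.2650 1.3500] k=[0 0 7 5]
t=4: x=[0.0000 0.2450 6.6850 5.0700] k=[0 1 3 4]
t=5: x=[0.0350 1.0350 2.9650 3.9650] k=[1 0 6 8]
t=6: x=[0.9650 0.2450 5.8600 7.9300] k=[1 2 7 10]
t=7: x=[1.0350 2.1400 6.9300 9.8950] k=[2 0 6 14]
t=8: x=[1.9300 0.2800 6.0700 13.7200] k=[5 0 2 11]
t=9: x=[4.8250 0.2450 2.2450 10.6850] k=[7 4 0 8]
t=10: x=[6.8950 3.9650 0.4200 7.7200] k=[5 1 0 4]
t=11: x=[4.8600 1.1050 0.1750 3.8600] k=[1 5 0 5]
t=12: x=[1.1400 4.6850 0.3500 4.8250] k=[1 2 0 9]
t=13: x=[1.0350 1.8950 0.3850 8.6850] k=[5 0 2 7]
t=14: x=[4.8250 0.2450 2.1050 6.8250] k=[4 0 4 7]
t=15: x=[3.8600 0.2800 3.9650 6.8950] k=[4 3 6 8]
t=16: x=[3.9650 3.1400 5.9650 7.9300] k=[7 1 6 12]
t=17: x=[6.7900 1.3850 6.0350 11.7900] k=[9 0 9 15]
t=18: x=[8.6850 0.6300 8.8950 14.7900] k=[13 0 9 13]
t=19: x=[12.5450 0.7700 8.8250 12.8600] k=[15 0 8 10]
t=20: x=[14.4750 0.8050 7.7900 9.9300] k=[17 0 7 13]
t=21: x=[16.4050 0.8400 6.9650 12.7900] k=[18 0 10 10]
t=22: x=[17.3700 0.9800 9.6500 10.0000] k=[14 3 7 13]
t=23: x=[13.6150 3.5250 7.0700 12.7900] k=[13 2 6 10]
t=24: x=[12.6150 2.5250 6.0000 9.8600] k=[11 7 9 6]

0.1058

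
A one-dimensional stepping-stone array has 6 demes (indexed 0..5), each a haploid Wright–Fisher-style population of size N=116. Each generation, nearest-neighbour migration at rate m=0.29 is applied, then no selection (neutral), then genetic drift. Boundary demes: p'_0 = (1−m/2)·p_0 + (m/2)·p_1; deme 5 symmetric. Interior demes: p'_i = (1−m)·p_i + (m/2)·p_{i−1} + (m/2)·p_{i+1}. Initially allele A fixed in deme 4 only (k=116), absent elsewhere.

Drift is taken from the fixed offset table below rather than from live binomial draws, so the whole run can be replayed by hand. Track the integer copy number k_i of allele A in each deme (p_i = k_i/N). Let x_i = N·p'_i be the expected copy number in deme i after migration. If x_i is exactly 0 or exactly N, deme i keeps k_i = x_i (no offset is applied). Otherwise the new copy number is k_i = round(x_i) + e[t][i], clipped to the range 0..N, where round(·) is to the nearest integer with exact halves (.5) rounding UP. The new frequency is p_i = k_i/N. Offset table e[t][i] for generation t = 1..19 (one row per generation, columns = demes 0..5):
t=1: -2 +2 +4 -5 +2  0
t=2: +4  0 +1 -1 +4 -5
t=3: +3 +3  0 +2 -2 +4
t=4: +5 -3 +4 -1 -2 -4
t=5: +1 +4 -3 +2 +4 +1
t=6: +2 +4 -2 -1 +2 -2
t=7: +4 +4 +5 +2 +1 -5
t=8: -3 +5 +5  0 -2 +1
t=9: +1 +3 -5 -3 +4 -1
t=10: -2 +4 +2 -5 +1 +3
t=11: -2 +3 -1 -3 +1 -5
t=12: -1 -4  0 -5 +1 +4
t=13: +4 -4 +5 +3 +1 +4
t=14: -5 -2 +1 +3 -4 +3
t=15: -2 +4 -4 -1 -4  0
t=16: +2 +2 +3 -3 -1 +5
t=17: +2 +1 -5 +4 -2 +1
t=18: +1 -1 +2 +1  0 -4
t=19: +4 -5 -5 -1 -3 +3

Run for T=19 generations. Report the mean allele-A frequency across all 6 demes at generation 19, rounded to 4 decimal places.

t=0: k=[0 0 0 0 116 0]
t=1: x=[0.0000 0.0000 0.0000 16.8200 82.3600 16.8200] k=[0 0 0 12 84 17]
t=2: x=[0.0000 0.0000 1.7400 20.7000 63.8450 26.7150] k=[0 0 3 20 68 22]
t=3: x=[0.0000 0.4350 5.0300 24.4950 54.3700 28.6700] k=[0 3 5 26 52 33]
t=4: x=[0.4350 2.8550 7.7550 26.7250 45.4750 35.7550] k=[5 0 12 26 43 32]
t=5: x=[4.2750 2.4650 12.2900 26.4350 38.9400 33.5950] k=[5 6 9 28 43 35]
t=6: x=[5.1450 6.2900 11.3200 27.4200 39.6650 36.1600] k=[7 10 9 26 42 34]
t=7: x=[7.4350 9.4200 11.6100 25.8550 38.5200 35.1600] k=[11 13 17 28 40 30]
t=8: x=[11.2900 13.2900 18.0150 28.1450 36.8100 31.4500] k=[8 18 23 28 35 32]
t=9: x=[9.4500 17.2750 23.0000 28.2900 33.5500 32.4350] k=[10 20 18 25 38 31]
t=10: x=[11.4500 18.2600 19.3050 25.8700 35.1000 32.0150] k=[9 22 21 21 36 35]
t=11: x=[10.8850 19.9700 21.1450 23.1750 33.6800 35.1450] k=[9 23 20 20 35 30]
t=12: x=[11.0300 20.5350 20.4350 22.1750 32.1000 30.7250] k=[10 17 20 17 33 35]
t=13: x=[11.0150 16.4200 19.1300 19.7550 30.9700 34.7100] k=[15 12 24 23 32 39]
t=14: x=[14.5650 14.1750 22.1150 24.4500 31.7100 37.9850] k=[10 12 23 27 28 41]
t=15: x=[10.2900 13.3050 21.9850 26.5650 29.7400 39.1150] k=[8 17 18 26 26 39]
t=16: x=[9.3050 15.8400 19.0150 24.8400 27.8850 37.1150] k=[11 18 22 22 27 42]
t=17: x=[12.0150 17.5650 21.4200 22.7250 28.4500 39.8250] k=[14 19 16 27 26 41]
t=18: x=[14.7250 17.8400 18.0300 25.2600 28.3200 38.8250] k=[16 17 20 26 28 35]
t=19: x=[16.1450 17.2900 20.4350 25.4200 28.7250 33.9850] k=[20 12 15 24 26 37]

0.1925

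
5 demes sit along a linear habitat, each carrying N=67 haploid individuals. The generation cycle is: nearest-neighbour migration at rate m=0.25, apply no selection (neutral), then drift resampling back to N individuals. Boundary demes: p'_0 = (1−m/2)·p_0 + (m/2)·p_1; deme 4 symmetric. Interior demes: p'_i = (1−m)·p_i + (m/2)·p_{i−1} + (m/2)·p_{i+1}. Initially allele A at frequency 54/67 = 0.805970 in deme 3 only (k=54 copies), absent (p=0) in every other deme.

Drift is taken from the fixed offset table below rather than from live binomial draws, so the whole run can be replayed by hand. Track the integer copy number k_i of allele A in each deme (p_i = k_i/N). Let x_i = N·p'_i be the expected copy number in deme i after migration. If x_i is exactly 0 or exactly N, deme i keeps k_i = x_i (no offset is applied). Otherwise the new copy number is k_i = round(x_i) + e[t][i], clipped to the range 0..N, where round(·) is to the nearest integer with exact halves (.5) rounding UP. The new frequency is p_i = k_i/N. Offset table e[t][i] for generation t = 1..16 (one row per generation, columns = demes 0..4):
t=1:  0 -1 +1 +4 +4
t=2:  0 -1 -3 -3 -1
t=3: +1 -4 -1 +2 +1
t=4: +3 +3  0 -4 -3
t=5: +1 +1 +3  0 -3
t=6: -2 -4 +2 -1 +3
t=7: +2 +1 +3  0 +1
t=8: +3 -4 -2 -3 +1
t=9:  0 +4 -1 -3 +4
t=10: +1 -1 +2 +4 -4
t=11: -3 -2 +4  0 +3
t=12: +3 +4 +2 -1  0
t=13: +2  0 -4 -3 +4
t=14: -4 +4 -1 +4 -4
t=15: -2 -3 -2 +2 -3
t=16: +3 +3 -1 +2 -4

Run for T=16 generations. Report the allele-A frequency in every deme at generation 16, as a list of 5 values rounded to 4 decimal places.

[0.1194, 0.1940, 0.1791, 0.3134, 0.2090]

t=0: k=[0 0 0 54 0]
t=1: x=[0.0000 0.0000 6.7500 40.5000 6.7500] k=[0 0 8 45 11]
t=2: x=[0.0000 1.0000 11.6250 36.1250 15.2500] k=[0 0 9 33 14]
t=3: x=[0.0000 1.1250 10.8750 27.6250 16.3750] k=[0 0 10 30 17]
t=4: x=[0.0000 1.2500 11.2500 25.8750 18.6250] k=[0 4 11 22 16]
t=5: x=[0.5000 4.3750 11.5000 19.8750 16.7500] k=[2 5 15 20 14]
t=6: x=[2.3750 5.8750 14.3750 18.6250 14.7500] k=[0 2 16 18 18]
t=7: x=[0.2500 3.5000 14.5000 17.7500 18.0000] k=[2 5 18 18 19]
t=8: x=[2.3750 6.2500 16.3750 18.1250 18.8750] k=[5 2 14 15 20]
t=9: x=[4.6250 3.8750 12.6250 15.5000 19.3750] k=[5 8 12 13 23]
t=10: x=[5.3750 8.1250 11.6250 14.1250 21.7500] k=[6 7 14 18 18]
t=11: x=[6.1250 7.7500 13.6250 17.5000 18.0000] k=[3 6 18 18 21]
t=12: x=[3.3750 7.1250 16.5000 18.3750 20.6250] k=[6 11 19 17 21]
t=13: x=[6.6250 11.3750 17.7500 17.7500 20.5000] k=[9 11 14 15 25]
t=14: x=[9.2500 11.1250 13.7500 16.1250 23.7500] k=[5 15 13 20 20]
t=15: x=[6.2500 13.5000 14.1250 19.1250 20.0000] k=[4 11 12 21 17]
t=16: x=[4.8750 10.2500 13.0000 19.3750 17.5000] k=[8 13 12 21 14]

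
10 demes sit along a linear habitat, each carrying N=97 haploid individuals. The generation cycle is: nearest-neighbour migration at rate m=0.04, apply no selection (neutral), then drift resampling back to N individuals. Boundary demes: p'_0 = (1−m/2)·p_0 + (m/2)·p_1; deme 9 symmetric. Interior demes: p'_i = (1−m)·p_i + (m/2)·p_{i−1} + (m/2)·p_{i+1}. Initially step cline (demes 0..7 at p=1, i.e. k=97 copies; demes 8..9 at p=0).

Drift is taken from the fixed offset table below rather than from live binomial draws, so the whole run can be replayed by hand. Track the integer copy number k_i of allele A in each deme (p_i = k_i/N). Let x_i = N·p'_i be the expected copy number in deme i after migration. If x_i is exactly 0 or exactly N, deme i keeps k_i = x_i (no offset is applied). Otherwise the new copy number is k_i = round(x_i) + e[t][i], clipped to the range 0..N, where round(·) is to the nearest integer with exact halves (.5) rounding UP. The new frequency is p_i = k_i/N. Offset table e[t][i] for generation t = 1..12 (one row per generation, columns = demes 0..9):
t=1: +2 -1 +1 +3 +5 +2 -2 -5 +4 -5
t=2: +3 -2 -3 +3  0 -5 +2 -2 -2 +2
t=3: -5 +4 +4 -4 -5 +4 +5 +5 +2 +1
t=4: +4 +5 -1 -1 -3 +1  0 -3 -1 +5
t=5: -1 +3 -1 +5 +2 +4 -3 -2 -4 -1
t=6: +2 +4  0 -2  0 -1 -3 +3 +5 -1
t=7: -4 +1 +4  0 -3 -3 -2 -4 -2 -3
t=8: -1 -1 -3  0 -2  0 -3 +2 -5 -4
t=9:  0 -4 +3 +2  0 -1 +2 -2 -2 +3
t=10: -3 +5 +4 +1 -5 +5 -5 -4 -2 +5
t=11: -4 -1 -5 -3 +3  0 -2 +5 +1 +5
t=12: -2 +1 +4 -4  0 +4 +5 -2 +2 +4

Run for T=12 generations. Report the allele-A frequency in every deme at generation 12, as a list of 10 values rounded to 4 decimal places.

[1.0000, 1.0000, 1.0000, 0.9278, 0.9278, 1.0000, 0.8866, 0.7629, 0.1237, 0.1753]

t=0: k=[97 97 97 97 97 97 97 97 0 0]
t=1: x=[97.0000 97.0000 97.0000 97.0000 97.0000 97.0000 97.0000 95.0600 1.9400 0.0000] k=[97 97 97 97 97 97 97 90 6 0]
t=2: x=[97.0000 97.0000 97.0000 97.0000 97.0000 97.0000 96.8600 88.4600 7.5600 0.1200] k=[97 97 97 97 97 97 97 86 6 2]
t=3: x=[97.0000 97.0000 97.0000 97.0000 97.0000 97.0000 96.7800 84.6200 7.5200 2.0800] k=[97 97 97 97 97 97 97 90 10 3]
t=4: x=[97.0000 97.0000 97.0000 97.0000 97.0000 97.0000 96.8600 88.5400 11.4600 3.1400] k=[97 97 97 97 97 97 97 86 10 8]
t=5: x=[97.0000 97.0000 97.0000 97.0000 97.0000 97.0000 96.7800 84.7000 11.4800 8.0400] k=[97 97 97 97 97 97 94 83 7 7]
t=6: x=[97.0000 97.0000 97.0000 97.0000 97.0000 96.9400 93.8400 81.7000 8.5200 7.0000] k=[97 97 97 97 97 96 91 85 14 6]
t=7: x=[97.0000 97.0000 97.0000 97.0000 96.9800 95.9200 90.9800 83.7000 15.2600 6.1600] k=[97 97 97 97 94 93 89 80 13 3]
t=8: x=[97.0000 97.0000 97.0000 96.9400 94.0400 92.9400 88.9000 78.8400 14.1400 3.2000] k=[97 97 97 97 92 93 86 81 9 0]
t=9: x=[97.0000 97.0000 97.0000 96.9000 92.1200 92.8400 86.0400 79.6600 10.2600 0.1800] k=[97 97 97 97 92 92 88 78 8 3]
t=10: x=[97.0000 97.0000 97.0000 96.9000 92.1000 91.9200 87.8800 76.8000 9.3000 3.1000] k=[97 97 97 97 87 97 83 73 7 8]
t=11: x=[97.0000 97.0000 97.0000 96.8000 87.4000 96.5200 83.0800 71.8800 8.3400 7.9800] k=[97 97 97 94 90 97 81 77 9 13]
t=12: x=[97.0000 97.0000 96.9400 93.9800 90.2200 96.5400 81.2400 75.7200 10.4400 12.9200] k=[97 97 97 90 90 97 86 74 12 17]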